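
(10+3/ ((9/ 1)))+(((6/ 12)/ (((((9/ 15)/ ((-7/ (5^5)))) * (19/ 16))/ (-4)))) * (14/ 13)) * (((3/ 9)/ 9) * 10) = 25848647/ 2500875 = 10.34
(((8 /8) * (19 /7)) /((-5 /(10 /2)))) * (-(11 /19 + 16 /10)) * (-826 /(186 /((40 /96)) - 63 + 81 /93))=-42067 /3309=-12.71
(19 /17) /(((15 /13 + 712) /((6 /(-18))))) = -247 /472821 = -0.00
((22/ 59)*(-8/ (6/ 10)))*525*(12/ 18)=-308000/ 177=-1740.11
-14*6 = -84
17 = 17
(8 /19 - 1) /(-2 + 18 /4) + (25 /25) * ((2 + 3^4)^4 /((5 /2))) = 1803416176 /95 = 18983328.17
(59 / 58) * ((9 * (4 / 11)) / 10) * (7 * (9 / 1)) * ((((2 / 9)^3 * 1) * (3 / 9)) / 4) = 826 / 43065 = 0.02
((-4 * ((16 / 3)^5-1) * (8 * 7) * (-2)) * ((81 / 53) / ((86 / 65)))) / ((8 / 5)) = 9539830300 / 6837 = 1395324.02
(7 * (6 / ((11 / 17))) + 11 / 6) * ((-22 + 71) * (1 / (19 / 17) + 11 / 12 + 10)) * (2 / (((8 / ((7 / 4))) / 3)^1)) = 4068894095 / 80256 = 50698.94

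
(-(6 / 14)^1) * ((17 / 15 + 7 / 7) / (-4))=8 / 35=0.23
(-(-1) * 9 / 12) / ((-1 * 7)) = -3 / 28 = -0.11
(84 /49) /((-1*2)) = -6 /7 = -0.86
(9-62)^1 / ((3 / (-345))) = 6095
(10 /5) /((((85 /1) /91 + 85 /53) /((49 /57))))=236327 /348840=0.68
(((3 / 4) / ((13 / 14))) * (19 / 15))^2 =1.05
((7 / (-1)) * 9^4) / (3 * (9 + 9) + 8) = -740.76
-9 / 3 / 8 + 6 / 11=15 / 88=0.17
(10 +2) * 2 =24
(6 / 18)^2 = 1 / 9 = 0.11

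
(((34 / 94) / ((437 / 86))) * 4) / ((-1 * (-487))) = 5848 / 10002493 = 0.00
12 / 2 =6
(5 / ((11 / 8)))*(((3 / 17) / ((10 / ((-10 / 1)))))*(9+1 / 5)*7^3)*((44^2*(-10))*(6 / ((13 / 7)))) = 27991434240 / 221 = 126658073.48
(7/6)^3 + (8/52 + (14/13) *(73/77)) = 85337/30888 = 2.76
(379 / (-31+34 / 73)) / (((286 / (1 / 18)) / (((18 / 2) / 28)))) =-27667 / 35699664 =-0.00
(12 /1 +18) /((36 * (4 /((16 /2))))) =5 /3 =1.67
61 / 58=1.05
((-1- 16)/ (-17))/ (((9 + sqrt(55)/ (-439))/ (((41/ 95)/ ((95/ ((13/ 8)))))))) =233987* sqrt(55)/ 1127066981200 + 924482637/ 1127066981200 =0.00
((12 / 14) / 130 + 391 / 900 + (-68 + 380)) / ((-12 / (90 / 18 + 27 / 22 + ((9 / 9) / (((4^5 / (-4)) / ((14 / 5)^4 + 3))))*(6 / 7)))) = -947567903431637 / 6054048000000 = -156.52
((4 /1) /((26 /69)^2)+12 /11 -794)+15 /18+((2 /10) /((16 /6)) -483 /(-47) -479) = -1232.55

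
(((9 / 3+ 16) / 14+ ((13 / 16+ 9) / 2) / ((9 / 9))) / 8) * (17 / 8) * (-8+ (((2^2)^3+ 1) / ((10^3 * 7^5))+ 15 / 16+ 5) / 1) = -330711979399 / 96378060800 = -3.43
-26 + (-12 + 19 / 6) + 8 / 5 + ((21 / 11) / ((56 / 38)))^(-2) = -32.64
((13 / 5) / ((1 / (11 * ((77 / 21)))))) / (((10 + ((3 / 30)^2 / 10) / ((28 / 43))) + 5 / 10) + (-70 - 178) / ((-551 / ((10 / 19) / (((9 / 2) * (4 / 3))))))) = 9.95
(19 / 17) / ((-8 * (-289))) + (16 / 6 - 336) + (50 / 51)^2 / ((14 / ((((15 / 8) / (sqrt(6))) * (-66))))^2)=-7414307203 / 23110752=-320.82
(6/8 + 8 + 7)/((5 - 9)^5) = -63/4096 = -0.02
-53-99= -152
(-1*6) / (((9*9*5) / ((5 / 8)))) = -1 / 108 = -0.01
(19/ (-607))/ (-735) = 0.00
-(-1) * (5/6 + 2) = 17/6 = 2.83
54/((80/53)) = 1431/40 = 35.78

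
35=35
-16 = -16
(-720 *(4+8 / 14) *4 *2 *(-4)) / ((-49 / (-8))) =5898240 / 343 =17196.03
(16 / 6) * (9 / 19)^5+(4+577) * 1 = 1438770983 / 2476099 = 581.06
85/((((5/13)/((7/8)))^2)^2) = 1165774337/512000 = 2276.90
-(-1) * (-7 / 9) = -7 / 9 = -0.78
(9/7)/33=3/77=0.04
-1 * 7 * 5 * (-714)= 24990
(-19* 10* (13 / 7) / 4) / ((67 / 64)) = -39520 / 469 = -84.26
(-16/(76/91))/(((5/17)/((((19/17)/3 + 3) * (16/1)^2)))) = -16027648/285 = -56237.36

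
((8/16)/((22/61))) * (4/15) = 61/165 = 0.37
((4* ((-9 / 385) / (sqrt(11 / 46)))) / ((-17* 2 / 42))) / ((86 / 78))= 4212* sqrt(506) / 442255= 0.21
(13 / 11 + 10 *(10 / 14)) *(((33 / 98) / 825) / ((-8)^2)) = 641 / 12073600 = 0.00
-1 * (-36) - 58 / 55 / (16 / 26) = 7543 / 220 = 34.29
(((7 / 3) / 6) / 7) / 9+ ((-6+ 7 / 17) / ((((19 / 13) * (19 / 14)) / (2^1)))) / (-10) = 29807 / 52326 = 0.57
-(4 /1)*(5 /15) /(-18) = 2 /27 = 0.07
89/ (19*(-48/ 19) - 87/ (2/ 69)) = -178/ 6099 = -0.03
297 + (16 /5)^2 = 7681 /25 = 307.24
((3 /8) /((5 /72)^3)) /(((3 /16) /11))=8211456 /125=65691.65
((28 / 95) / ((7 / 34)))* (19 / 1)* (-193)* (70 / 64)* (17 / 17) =-22967 / 4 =-5741.75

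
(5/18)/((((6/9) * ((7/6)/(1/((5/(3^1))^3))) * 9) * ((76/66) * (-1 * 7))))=-99/93100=-0.00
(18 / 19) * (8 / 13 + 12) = 2952 / 247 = 11.95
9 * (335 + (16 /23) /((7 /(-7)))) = 69201 /23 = 3008.74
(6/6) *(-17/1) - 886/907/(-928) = -7153973/420848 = -17.00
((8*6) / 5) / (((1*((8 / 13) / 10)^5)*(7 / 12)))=2088523125 / 112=18647527.90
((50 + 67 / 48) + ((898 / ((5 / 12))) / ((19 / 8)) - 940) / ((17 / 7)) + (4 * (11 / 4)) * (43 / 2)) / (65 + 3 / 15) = 21278773 / 5054304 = 4.21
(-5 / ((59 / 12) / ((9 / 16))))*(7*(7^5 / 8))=-15882615 / 1888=-8412.40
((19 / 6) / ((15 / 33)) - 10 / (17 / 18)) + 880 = 446953 / 510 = 876.38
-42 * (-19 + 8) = 462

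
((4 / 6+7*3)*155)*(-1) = -10075 / 3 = -3358.33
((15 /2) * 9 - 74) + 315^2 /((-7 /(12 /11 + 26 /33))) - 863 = -27501.32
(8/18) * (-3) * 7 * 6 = -56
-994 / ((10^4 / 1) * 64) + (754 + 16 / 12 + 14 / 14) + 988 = 1674558509 / 960000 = 1744.33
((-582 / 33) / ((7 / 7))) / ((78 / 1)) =-97 / 429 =-0.23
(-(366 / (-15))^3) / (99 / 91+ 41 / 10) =330484336 / 118025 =2800.12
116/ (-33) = -116/ 33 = -3.52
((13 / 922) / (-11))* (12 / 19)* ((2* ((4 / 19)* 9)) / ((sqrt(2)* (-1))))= 2808* sqrt(2) / 1830631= 0.00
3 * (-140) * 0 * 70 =0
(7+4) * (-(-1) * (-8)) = -88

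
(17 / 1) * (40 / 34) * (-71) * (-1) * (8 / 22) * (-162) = -920160 / 11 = -83650.91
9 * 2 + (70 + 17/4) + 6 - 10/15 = 1171/12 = 97.58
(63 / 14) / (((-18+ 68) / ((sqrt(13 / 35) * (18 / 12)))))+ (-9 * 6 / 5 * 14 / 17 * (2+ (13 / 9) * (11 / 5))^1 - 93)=-59097 / 425+ 27 * sqrt(455) / 7000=-138.97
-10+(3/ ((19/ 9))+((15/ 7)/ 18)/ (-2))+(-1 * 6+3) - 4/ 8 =-19373/ 1596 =-12.14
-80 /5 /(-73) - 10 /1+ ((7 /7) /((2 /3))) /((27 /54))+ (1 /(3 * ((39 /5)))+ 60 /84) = -360145 /59787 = -6.02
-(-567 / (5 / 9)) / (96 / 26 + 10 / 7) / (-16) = -12.46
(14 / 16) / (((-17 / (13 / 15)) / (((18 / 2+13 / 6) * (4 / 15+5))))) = -481663 / 183600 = -2.62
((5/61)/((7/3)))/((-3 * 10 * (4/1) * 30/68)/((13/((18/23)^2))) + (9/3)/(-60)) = -35072700/2540184143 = -0.01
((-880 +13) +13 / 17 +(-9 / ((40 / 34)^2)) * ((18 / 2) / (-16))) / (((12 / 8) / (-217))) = 20365112999 / 163200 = 124786.23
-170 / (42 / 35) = -141.67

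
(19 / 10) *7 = 133 / 10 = 13.30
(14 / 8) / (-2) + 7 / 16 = -7 / 16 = -0.44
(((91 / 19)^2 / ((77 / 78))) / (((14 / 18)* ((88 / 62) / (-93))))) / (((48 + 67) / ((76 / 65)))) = -26310258 / 1321925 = -19.90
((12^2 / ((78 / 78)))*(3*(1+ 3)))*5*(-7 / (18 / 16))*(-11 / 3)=197120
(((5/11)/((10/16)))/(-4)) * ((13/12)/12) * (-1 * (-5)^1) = -65/792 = -0.08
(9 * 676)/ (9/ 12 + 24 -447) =-8112/ 563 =-14.41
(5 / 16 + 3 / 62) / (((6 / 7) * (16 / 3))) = 1253 / 15872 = 0.08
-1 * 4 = -4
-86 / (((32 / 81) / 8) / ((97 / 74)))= -337851 / 148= -2282.78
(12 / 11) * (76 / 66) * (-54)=-67.83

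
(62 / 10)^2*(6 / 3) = 1922 / 25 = 76.88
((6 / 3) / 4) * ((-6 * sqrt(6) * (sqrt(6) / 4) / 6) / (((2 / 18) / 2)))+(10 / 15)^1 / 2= -79 / 6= -13.17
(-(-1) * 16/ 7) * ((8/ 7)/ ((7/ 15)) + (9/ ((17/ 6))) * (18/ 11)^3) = 290347392/ 7761061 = 37.41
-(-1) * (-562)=-562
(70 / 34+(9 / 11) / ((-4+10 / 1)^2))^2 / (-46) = -2424249 / 25737184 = -0.09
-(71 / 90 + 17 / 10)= -112 / 45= -2.49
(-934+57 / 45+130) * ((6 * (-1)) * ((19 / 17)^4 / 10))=1569195161 / 2088025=751.52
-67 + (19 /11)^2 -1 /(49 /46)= -64.96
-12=-12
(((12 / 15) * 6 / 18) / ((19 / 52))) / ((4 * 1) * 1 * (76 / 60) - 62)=-104 / 8113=-0.01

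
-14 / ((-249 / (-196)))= -2744 / 249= -11.02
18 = 18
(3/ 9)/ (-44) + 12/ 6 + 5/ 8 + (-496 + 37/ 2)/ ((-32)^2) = 145381/ 67584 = 2.15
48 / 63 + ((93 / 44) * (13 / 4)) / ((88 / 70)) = 6.23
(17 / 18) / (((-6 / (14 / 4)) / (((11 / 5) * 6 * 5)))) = -36.36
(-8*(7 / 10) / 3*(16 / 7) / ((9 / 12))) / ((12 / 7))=-448 / 135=-3.32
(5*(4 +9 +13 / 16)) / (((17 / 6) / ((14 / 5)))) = 273 / 4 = 68.25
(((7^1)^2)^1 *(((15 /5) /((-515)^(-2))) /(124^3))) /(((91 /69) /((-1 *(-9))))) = 3458799225 /24786112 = 139.55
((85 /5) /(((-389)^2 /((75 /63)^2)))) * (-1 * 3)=-10625 /22244187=-0.00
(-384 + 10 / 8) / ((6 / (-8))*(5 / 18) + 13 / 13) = -9186 / 19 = -483.47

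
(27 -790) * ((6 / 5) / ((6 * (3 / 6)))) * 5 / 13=-1526 / 13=-117.38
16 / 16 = 1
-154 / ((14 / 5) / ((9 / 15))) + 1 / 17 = -560 / 17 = -32.94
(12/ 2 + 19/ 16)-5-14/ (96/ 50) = -245/ 48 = -5.10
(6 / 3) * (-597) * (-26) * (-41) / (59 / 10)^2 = -36564.32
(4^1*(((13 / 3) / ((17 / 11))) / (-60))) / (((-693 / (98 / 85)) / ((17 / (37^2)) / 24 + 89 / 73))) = 10648547 / 28073102796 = 0.00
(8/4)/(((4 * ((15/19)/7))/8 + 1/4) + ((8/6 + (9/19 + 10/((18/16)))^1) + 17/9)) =9576/61723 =0.16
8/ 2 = 4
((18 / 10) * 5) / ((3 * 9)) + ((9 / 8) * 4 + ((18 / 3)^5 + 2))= 7782.83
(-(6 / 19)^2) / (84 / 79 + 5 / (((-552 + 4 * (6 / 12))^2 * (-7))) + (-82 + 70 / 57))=3613302000 / 2888114237557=0.00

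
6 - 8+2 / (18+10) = -1.93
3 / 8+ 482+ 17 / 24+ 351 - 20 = 9769 / 12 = 814.08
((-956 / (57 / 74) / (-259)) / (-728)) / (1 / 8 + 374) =-1912 / 108672837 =-0.00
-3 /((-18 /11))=11 /6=1.83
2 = 2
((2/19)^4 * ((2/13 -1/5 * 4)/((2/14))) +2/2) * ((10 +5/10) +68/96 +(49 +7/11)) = 12362904013/203300760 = 60.81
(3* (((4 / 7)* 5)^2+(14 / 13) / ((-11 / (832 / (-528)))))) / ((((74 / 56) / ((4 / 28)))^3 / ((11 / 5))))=9468416 / 136509835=0.07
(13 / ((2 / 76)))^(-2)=0.00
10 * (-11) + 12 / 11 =-1198 / 11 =-108.91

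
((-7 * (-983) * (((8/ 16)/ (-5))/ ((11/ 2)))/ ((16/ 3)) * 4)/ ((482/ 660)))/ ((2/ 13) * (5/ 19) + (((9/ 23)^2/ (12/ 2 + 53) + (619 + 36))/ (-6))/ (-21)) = -30077328121659/ 1226405017982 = -24.52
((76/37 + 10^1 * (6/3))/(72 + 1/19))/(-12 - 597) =-5168/10282559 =-0.00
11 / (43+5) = 11 / 48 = 0.23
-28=-28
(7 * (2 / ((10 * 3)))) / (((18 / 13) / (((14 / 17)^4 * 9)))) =1747928 / 1252815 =1.40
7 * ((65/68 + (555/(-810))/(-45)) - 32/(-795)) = 6200047/875772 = 7.08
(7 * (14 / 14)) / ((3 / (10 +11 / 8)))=637 / 24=26.54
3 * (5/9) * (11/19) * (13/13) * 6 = 110/19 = 5.79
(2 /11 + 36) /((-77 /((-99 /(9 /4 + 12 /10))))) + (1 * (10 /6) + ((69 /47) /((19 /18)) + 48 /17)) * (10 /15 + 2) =7057443472 /241969959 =29.17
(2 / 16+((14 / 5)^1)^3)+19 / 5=25877 / 1000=25.88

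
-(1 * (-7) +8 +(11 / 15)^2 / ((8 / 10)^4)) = -5329 / 2304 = -2.31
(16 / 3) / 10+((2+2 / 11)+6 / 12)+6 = 3041 / 330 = 9.22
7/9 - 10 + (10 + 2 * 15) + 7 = 340/9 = 37.78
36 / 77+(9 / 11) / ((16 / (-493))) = -30483 / 1232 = -24.74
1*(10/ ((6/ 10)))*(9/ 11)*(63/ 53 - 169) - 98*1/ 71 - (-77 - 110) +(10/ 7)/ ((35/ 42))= -608767485/ 289751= -2101.00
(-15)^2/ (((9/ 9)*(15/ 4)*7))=60/ 7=8.57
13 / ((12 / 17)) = 221 / 12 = 18.42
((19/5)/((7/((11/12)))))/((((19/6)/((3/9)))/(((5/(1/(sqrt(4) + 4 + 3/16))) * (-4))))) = -363/56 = -6.48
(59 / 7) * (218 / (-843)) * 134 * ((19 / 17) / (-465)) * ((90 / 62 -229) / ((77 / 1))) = -230994883208 / 111347355735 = -2.07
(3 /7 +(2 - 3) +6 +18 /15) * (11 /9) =2552 /315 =8.10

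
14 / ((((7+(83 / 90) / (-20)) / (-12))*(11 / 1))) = -302400 / 137687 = -2.20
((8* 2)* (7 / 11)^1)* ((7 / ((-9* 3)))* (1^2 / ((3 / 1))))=-784 / 891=-0.88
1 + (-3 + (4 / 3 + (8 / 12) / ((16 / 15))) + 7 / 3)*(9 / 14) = 205 / 112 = 1.83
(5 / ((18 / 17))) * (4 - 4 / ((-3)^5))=41480 / 2187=18.97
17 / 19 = 0.89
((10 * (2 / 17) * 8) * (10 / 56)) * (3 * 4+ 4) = 3200 / 119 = 26.89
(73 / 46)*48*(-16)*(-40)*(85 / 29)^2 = 8101248000 / 19343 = 418820.66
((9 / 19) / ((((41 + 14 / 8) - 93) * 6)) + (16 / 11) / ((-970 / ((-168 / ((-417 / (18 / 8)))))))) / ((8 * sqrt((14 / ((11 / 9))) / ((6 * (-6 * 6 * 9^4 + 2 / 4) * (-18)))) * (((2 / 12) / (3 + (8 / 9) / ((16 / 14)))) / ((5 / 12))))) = -23513669 * sqrt(109122321) / 47578217148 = -5.16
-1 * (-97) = 97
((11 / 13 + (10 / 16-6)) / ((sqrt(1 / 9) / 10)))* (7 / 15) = -3297 / 52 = -63.40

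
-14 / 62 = -7 / 31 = -0.23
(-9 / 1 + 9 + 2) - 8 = -6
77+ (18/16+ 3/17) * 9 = 12065/136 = 88.71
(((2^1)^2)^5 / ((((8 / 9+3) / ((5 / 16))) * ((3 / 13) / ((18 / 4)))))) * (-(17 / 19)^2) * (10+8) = -23121.83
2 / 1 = 2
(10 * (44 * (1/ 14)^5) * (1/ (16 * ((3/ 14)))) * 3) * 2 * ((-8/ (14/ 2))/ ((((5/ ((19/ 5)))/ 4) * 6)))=-209/ 252105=-0.00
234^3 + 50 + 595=12813549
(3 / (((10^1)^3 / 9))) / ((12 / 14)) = 63 / 2000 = 0.03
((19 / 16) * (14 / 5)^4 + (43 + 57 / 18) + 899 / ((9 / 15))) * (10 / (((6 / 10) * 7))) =2021863 / 525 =3851.17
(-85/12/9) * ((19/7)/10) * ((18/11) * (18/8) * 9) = -7.08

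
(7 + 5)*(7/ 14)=6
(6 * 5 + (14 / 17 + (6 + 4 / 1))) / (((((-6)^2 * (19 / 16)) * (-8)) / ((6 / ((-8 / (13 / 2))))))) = 4511 / 7752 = 0.58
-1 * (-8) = 8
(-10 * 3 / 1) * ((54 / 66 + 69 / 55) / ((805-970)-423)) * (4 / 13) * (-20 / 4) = -1140 / 7007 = -0.16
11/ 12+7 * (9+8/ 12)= 823/ 12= 68.58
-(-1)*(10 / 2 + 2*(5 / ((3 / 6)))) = 25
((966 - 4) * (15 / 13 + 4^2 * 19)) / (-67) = -293558 / 67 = -4381.46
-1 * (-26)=26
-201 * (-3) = 603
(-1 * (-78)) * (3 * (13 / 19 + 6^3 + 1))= 50938.11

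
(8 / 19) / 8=1 / 19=0.05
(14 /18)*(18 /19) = 14 /19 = 0.74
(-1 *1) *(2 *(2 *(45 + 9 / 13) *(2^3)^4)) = -9732096 / 13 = -748622.77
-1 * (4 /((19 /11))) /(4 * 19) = -11 /361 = -0.03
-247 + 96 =-151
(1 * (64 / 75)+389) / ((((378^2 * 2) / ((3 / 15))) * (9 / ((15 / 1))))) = 4177 / 9185400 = 0.00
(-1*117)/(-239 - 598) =13/93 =0.14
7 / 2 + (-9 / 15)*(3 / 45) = 173 / 50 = 3.46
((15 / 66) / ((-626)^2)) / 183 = 5 / 1577692776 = 0.00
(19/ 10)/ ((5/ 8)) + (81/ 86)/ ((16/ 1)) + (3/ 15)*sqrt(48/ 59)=3.28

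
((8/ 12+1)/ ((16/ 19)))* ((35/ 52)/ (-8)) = -3325/ 19968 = -0.17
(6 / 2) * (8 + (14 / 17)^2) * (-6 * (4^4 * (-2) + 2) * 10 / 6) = 2257200 / 17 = 132776.47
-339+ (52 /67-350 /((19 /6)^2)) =-9024821 /24187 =-373.13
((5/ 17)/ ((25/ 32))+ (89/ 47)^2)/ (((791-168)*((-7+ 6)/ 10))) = -1487946/ 23395519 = -0.06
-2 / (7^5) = -2 / 16807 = -0.00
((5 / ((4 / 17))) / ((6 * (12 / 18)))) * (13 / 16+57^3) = 251863585 / 256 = 983842.13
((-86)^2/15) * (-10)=-4930.67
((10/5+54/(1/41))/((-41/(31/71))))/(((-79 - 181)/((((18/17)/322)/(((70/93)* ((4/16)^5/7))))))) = 7359814656/2589407275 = 2.84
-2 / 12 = -1 / 6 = -0.17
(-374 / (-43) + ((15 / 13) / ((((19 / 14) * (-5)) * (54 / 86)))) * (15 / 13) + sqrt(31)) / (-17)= -3473312 / 7041723 - sqrt(31) / 17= -0.82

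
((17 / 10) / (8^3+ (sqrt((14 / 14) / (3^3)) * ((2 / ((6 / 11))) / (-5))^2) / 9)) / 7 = 96367968000 / 203166351257513 - 2499255 * sqrt(3) / 406332702515026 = 0.00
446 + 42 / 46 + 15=10624 / 23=461.91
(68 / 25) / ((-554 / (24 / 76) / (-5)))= 204 / 26315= 0.01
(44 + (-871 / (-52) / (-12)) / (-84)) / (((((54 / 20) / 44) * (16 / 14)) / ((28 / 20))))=13665575 / 15552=878.70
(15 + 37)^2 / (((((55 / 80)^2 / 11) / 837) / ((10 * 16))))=92702638080 / 11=8427512552.73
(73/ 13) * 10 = 730/ 13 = 56.15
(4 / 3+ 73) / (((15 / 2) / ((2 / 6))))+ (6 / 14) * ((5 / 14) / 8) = 351689 / 105840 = 3.32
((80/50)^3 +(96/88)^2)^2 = 6392322304/228765625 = 27.94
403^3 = 65450827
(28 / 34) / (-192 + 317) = 14 / 2125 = 0.01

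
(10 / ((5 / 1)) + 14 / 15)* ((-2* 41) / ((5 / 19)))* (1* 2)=-1828.05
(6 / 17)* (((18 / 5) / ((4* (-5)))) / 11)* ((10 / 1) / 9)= -6 / 935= -0.01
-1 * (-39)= 39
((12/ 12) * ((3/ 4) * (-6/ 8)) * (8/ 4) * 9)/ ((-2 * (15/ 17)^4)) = 83521/ 10000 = 8.35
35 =35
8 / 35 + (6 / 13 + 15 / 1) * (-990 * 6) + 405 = -41603521 / 455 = -91436.31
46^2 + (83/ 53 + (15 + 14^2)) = 123414/ 53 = 2328.57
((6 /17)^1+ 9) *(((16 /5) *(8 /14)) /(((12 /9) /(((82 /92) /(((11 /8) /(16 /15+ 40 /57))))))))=30039552 /2042975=14.70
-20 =-20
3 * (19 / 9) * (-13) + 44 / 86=-10555 / 129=-81.82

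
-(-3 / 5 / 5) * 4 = 12 / 25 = 0.48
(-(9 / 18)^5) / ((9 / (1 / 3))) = -1 / 864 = -0.00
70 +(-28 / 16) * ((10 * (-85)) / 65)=92.88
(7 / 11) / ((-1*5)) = -0.13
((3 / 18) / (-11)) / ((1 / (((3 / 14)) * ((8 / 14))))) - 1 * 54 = -29107 / 539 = -54.00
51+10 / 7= 367 / 7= 52.43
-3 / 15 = -1 / 5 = -0.20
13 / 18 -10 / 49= 457 / 882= 0.52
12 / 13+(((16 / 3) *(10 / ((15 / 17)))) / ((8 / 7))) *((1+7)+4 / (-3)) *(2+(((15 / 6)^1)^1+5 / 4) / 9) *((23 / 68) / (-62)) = -243221 / 65286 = -3.73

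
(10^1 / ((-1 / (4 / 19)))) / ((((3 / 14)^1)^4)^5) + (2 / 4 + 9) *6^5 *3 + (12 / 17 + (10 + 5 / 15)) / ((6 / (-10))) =-56894413439623496830764677 / 1126231361523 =-50517518321178.09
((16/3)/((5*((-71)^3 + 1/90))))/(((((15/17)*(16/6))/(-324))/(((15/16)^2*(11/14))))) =2044845/7215485536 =0.00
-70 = -70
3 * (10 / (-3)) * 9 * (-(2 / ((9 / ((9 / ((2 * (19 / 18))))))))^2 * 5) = 145800 / 361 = 403.88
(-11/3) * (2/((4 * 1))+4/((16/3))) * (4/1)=-55/3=-18.33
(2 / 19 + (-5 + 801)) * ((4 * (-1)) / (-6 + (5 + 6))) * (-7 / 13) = 423528 / 1235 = 342.94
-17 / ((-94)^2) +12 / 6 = 17655 / 8836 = 2.00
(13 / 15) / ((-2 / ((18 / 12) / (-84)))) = 0.01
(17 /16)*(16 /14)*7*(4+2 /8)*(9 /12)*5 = 4335 /32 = 135.47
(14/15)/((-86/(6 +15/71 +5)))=-0.12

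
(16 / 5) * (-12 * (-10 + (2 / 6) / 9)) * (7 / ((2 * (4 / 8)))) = 120512 / 45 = 2678.04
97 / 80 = 1.21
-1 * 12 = -12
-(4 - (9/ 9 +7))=4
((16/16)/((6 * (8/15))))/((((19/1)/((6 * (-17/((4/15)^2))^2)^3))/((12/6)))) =422787759749857177734375/318767104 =1326321801856496.39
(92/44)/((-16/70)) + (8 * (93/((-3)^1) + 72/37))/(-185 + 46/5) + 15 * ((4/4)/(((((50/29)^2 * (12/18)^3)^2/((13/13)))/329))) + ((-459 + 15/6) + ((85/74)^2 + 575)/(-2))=5939460597641603143/1058948880000000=5608.83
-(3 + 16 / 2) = -11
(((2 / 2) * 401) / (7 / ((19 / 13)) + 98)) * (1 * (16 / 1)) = 121904 / 1953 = 62.42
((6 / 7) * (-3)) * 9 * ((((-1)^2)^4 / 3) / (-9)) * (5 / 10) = 3 / 7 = 0.43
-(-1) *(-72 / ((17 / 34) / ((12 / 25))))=-1728 / 25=-69.12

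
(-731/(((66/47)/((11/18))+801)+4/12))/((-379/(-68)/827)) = -1449075189/10736312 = -134.97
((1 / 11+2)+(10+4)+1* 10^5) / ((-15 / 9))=-3300531 / 55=-60009.65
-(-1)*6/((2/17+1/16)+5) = 1632/1409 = 1.16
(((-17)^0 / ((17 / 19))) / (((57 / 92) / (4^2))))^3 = 3189506048 / 132651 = 24044.34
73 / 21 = 3.48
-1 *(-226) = 226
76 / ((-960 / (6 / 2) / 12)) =-57 / 20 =-2.85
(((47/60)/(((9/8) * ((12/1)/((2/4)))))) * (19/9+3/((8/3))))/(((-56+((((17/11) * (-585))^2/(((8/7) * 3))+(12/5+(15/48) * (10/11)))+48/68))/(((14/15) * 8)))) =157683449/53612768282580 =0.00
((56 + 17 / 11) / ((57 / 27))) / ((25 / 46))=262062 / 5225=50.16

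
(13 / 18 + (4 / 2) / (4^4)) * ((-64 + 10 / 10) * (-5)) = 29435 / 128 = 229.96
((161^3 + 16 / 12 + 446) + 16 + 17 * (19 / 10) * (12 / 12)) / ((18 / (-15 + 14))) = -125213299 / 540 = -231876.48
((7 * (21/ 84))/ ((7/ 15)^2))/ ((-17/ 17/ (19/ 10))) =-855/ 56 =-15.27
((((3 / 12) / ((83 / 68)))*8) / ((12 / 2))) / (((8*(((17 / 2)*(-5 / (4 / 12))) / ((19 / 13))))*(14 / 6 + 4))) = -1 / 16185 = -0.00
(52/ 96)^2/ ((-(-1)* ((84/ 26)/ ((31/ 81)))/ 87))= 3.02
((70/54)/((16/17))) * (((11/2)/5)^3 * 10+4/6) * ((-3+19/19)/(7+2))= -498967/116640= -4.28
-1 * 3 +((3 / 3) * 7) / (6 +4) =-23 / 10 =-2.30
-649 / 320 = -2.03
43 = 43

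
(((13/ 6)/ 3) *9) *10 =65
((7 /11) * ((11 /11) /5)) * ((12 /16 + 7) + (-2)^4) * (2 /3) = 133 /66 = 2.02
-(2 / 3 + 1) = -5 / 3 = -1.67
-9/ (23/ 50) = -450/ 23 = -19.57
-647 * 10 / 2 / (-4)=3235 / 4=808.75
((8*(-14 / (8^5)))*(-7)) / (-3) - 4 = -24625 / 6144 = -4.01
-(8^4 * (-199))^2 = -664394530816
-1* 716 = -716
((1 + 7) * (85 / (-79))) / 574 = -340 / 22673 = -0.01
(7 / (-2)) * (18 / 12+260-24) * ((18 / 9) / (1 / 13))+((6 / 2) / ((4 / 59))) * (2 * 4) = -21258.50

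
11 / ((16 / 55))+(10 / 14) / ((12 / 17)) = 13045 / 336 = 38.82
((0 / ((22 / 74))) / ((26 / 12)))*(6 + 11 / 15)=0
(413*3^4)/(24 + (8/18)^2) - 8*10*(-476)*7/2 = 37705499/280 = 134662.50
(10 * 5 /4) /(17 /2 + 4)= 1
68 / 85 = 4 / 5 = 0.80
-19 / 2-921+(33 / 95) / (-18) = -265198 / 285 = -930.52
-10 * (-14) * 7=980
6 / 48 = 1 / 8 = 0.12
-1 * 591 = -591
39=39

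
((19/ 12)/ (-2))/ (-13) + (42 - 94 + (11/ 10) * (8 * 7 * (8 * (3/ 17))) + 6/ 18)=312573/ 8840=35.36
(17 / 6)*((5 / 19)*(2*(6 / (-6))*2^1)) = -170 / 57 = -2.98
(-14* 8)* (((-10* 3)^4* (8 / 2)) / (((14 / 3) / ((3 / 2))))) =-116640000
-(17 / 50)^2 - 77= -192789 / 2500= -77.12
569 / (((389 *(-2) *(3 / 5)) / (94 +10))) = -126.77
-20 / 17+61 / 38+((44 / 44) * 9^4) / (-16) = -2116987 / 5168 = -409.63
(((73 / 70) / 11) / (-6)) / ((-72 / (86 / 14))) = 0.00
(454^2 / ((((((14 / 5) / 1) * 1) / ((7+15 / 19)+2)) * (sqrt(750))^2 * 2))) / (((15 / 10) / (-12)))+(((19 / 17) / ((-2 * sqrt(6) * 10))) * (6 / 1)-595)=-14757567 / 3325-19 * sqrt(6) / 340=-4438.50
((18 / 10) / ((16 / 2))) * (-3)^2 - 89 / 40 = -1 / 5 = -0.20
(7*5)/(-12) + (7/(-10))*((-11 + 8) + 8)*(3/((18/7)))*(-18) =847/12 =70.58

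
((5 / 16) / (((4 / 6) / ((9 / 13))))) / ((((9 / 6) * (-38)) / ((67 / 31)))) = -3015 / 245024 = -0.01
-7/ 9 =-0.78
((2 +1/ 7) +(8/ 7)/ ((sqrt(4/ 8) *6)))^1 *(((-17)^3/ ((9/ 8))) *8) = -1572160/ 21 - 1257728 *sqrt(2)/ 189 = -84275.85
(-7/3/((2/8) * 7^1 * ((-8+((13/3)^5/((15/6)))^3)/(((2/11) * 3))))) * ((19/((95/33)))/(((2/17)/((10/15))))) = -6098285475/51185891220477382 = -0.00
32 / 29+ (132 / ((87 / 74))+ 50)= 4738 / 29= 163.38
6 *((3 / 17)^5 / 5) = 1458 / 7099285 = 0.00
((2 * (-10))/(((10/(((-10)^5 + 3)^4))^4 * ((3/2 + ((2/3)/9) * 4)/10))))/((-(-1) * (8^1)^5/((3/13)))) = -8096112874677539940160293844412706714632832789388999576670903973622727185139584401/1033011200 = -7837391186734025671900066000000000000000000000000000000000000000000000000.00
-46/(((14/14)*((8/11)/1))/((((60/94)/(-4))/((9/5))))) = 6325/1128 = 5.61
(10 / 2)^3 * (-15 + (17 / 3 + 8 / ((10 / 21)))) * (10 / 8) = 3500 / 3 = 1166.67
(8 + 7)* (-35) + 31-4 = -498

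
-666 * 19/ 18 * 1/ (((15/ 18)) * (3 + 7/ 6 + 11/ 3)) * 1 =-25308/ 235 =-107.69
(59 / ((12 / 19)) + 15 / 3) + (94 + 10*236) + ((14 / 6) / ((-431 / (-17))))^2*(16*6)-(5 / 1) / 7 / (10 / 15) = 39823685449 / 15603924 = 2552.16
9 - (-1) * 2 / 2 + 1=11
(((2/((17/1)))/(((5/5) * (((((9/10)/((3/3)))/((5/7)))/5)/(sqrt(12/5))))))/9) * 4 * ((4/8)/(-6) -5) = -12200 * sqrt(15)/28917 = -1.63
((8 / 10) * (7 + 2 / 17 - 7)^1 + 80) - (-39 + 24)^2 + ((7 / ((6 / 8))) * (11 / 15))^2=-3375697 / 34425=-98.06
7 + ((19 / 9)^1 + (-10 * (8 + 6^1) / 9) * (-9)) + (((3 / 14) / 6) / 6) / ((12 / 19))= 33403 / 224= 149.12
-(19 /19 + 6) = -7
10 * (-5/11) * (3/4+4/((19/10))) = -12.98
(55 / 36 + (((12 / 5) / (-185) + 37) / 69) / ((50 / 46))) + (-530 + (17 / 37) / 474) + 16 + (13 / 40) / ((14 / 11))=-942332300003 / 1841490000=-511.72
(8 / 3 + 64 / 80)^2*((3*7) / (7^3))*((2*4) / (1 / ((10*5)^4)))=36789115.65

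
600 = 600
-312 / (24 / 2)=-26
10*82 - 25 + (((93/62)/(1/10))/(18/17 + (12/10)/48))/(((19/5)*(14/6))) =78079695/98021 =796.56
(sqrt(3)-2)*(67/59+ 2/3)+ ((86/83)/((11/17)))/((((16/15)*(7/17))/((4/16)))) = -97484971/36198624+ 319*sqrt(3)/177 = 0.43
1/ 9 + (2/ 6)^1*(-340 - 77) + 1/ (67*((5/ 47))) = -418327/ 3015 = -138.75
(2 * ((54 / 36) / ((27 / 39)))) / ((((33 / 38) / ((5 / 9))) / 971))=2398370 / 891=2691.77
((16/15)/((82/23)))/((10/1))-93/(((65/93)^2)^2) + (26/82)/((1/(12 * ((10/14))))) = -5947646565073/15369388125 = -386.98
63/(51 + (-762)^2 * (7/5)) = 105/1354921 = 0.00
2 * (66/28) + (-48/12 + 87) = 614/7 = 87.71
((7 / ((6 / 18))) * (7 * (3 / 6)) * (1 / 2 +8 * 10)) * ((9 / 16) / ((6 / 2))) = 71001 / 64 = 1109.39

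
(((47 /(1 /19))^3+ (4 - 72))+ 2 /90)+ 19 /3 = 712121895.36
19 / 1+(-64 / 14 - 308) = -293.57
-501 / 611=-0.82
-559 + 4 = -555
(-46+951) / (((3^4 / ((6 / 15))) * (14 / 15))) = 905 / 189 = 4.79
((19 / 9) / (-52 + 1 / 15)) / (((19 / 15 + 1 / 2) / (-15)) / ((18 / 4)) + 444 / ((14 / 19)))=-23625 / 350184239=-0.00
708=708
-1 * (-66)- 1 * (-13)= 79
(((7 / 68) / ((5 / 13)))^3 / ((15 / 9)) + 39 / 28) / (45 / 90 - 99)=-1931894991 / 135500540000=-0.01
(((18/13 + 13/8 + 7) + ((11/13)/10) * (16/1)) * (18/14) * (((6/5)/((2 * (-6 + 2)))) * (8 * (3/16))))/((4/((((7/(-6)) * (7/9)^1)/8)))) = 124089/1331200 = 0.09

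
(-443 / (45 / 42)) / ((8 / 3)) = -3101 / 20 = -155.05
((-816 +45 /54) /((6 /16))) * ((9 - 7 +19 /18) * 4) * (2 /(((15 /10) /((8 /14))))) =-34432640 /1701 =-20242.59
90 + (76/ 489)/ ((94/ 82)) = 2071586/ 22983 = 90.14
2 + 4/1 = 6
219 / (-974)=-219 / 974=-0.22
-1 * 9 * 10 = -90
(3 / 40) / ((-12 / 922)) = -461 / 80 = -5.76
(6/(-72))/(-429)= 1/5148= 0.00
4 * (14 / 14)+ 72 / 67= 340 / 67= 5.07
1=1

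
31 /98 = 0.32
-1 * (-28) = 28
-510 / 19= -26.84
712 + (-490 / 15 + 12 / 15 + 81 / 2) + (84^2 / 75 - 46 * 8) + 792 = 1238.71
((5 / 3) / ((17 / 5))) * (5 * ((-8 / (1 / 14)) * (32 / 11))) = -448000 / 561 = -798.57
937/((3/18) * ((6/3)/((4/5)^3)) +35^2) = 179904/235325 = 0.76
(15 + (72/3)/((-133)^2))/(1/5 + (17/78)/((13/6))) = 224228355/4493006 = 49.91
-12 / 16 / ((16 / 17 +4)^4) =-0.00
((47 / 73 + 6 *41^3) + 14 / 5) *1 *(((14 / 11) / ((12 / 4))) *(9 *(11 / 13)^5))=92815248721734 / 135521945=684872.47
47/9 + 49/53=2932/477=6.15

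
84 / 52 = 21 / 13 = 1.62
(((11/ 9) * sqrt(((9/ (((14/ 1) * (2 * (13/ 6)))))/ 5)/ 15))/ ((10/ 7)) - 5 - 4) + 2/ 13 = -115/ 13 + 11 * sqrt(182)/ 3900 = -8.81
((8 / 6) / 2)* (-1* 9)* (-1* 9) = 54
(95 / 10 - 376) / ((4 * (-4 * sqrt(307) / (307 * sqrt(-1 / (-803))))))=733 * sqrt(246521) / 25696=14.16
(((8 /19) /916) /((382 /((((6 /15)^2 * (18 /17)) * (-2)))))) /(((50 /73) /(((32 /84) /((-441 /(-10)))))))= -9344 /1817175026625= -0.00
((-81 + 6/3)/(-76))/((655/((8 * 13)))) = 2054/12445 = 0.17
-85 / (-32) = 2.66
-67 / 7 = -9.57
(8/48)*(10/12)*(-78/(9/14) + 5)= -1745/108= -16.16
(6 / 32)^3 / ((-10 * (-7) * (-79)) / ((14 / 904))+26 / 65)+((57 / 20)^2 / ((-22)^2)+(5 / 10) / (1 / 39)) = 431746258004553 / 22121795379200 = 19.52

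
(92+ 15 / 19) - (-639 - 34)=14550 / 19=765.79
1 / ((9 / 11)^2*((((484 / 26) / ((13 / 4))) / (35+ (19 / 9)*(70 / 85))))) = 9.58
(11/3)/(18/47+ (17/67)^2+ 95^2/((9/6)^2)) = 6962439/7617335765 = 0.00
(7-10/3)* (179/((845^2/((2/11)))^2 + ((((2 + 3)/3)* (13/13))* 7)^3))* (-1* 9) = -637956/1665620166113375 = -0.00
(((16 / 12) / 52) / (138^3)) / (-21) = -1 / 2152390968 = -0.00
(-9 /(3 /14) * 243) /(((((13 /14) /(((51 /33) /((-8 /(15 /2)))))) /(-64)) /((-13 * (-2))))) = -291483360 /11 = -26498487.27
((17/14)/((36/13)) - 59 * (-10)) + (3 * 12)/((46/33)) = 7143739/11592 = 616.26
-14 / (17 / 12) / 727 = -168 / 12359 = -0.01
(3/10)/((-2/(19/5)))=-57/100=-0.57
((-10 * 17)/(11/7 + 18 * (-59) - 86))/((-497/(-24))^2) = 6528/18878545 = 0.00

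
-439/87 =-5.05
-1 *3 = -3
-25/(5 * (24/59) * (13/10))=-1475/156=-9.46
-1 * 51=-51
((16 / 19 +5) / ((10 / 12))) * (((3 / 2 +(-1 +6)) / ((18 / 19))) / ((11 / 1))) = 481 / 110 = 4.37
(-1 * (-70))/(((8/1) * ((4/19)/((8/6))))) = 665/12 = 55.42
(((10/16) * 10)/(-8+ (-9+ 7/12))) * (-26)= 1950/197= 9.90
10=10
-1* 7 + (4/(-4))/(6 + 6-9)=-22/3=-7.33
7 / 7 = 1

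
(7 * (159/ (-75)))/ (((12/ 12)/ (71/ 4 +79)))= -143577/ 100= -1435.77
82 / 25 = 3.28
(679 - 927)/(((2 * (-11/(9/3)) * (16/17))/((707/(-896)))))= -159681/5632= -28.35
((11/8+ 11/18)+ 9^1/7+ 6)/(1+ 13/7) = 3.25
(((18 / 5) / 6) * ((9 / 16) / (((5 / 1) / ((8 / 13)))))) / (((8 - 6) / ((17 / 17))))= 27 / 1300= 0.02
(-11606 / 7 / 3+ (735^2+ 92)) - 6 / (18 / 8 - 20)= 114969875 / 213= 539764.67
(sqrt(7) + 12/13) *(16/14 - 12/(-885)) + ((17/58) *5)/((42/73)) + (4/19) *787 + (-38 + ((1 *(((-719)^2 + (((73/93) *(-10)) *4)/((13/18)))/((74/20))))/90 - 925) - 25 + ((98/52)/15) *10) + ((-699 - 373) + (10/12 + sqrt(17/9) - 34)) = -226173778162333/610774540740 + sqrt(17)/3 + 2388 *sqrt(7)/2065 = -365.87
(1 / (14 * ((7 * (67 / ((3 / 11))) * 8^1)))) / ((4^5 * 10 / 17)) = 0.00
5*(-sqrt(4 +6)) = -5*sqrt(10) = -15.81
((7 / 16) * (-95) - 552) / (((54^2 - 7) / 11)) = -104467 / 46544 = -2.24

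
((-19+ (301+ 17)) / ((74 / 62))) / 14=9269 / 518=17.89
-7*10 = -70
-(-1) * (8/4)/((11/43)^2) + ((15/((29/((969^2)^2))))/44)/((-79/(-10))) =727359418549061/554422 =1311923802.72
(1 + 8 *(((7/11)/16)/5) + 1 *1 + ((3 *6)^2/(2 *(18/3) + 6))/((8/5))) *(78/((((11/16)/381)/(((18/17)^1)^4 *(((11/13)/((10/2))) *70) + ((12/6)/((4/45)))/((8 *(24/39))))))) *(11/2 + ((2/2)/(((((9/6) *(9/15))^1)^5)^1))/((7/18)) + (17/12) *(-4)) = 43000532398258147289/916820039520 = 46901824.29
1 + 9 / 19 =28 / 19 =1.47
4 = 4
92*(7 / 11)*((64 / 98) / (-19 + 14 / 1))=-2944 / 385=-7.65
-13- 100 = -113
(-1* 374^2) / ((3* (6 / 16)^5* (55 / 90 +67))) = -9166913536 / 98577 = -92992.42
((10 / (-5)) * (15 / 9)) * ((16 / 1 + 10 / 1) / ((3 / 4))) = -1040 / 9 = -115.56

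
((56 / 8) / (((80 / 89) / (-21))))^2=171164889 / 6400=26744.51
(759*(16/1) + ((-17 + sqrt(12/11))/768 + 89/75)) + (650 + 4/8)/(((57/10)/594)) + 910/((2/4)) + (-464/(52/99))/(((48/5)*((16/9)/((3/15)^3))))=sqrt(33)/4224 + 129236245503/1580800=81753.70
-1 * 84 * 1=-84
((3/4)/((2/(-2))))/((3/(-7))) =1.75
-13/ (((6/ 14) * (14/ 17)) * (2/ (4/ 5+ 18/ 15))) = -221/ 6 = -36.83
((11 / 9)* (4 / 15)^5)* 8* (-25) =-90112 / 273375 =-0.33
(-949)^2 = 900601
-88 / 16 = -11 / 2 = -5.50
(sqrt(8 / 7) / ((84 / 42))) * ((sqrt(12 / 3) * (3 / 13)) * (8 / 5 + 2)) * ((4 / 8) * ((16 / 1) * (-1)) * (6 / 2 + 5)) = -6912 * sqrt(14) / 455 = -56.84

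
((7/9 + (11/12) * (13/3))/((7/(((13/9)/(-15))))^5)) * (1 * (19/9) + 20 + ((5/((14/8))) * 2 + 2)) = -13255531393/189915137959837500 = -0.00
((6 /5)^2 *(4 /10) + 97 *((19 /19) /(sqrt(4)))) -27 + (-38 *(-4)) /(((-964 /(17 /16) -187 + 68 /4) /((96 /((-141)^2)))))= 334901563841 /15170859750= 22.08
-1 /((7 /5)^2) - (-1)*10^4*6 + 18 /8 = 11760341 /196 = 60001.74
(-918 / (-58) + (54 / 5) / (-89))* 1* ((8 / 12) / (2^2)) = 67563 / 25810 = 2.62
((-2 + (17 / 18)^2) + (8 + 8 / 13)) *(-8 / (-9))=63242 / 9477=6.67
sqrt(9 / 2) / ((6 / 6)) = 2.12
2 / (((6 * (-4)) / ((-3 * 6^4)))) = 324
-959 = -959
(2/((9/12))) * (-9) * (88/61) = -2112/61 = -34.62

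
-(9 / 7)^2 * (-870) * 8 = 563760 / 49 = 11505.31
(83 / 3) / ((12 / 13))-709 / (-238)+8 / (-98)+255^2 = 1950955393 / 29988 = 65057.87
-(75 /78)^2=-625 /676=-0.92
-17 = -17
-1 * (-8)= 8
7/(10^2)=7/100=0.07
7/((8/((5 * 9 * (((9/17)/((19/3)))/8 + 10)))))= 8148105/20672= 394.16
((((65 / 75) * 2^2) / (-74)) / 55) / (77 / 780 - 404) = 1352 / 641112505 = 0.00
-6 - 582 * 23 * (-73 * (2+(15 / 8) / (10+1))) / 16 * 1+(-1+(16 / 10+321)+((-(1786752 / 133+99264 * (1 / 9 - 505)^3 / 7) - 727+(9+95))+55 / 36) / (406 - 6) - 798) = 129770009028733061 / 28440720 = 4562824324.73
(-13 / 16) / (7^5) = -13 / 268912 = -0.00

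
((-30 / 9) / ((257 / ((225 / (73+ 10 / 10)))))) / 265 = -75 / 503977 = -0.00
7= 7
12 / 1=12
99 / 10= 9.90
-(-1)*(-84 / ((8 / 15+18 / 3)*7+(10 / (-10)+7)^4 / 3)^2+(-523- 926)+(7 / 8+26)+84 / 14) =-145440482281 / 102703112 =-1416.13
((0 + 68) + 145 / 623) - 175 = -66516 / 623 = -106.77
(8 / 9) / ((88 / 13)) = 13 / 99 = 0.13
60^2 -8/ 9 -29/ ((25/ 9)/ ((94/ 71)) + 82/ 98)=3930023618/ 1094949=3589.23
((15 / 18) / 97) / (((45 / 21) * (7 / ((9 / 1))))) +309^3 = 5723704027 / 194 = 29503629.01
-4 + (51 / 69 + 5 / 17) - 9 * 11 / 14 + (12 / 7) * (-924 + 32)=-8425477 / 5474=-1539.18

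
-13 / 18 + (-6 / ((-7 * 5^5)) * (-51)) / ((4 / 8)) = -0.75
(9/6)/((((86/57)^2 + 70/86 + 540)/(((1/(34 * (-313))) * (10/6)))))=-698535/1614892063532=-0.00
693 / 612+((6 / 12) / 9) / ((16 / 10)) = 2857 / 2448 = 1.17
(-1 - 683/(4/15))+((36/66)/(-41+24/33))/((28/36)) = -2562.27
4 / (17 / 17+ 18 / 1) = 4 / 19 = 0.21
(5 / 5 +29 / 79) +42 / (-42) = 29 / 79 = 0.37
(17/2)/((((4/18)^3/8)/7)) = 86751/2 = 43375.50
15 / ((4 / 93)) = 1395 / 4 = 348.75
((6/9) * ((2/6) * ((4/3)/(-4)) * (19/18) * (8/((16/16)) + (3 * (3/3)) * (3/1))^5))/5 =-26977283/1215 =-22203.53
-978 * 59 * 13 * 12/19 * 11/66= -1500252/19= -78960.63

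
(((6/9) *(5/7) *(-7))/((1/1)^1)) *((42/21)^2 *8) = -320/3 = -106.67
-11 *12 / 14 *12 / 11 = -72 / 7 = -10.29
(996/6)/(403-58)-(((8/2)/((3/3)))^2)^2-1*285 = -186479/345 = -540.52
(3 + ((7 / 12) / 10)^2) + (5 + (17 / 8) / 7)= 8.31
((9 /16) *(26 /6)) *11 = 26.81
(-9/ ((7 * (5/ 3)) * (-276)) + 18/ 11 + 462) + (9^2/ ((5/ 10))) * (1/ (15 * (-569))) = 1868758359/ 4030796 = 463.62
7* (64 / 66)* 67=15008 / 33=454.79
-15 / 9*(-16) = 80 / 3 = 26.67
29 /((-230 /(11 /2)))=-319 /460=-0.69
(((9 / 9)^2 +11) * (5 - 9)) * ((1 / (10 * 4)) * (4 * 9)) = -216 / 5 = -43.20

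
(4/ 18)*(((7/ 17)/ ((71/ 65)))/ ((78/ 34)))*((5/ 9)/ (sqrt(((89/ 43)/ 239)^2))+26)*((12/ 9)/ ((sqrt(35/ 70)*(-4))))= -5054770*sqrt(2)/ 4606551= -1.55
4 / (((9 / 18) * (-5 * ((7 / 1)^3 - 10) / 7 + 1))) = -0.03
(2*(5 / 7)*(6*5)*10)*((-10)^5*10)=-3000000000 / 7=-428571428.57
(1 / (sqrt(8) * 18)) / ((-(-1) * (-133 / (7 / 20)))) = -sqrt(2) / 27360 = -0.00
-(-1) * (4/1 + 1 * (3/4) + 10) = 59/4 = 14.75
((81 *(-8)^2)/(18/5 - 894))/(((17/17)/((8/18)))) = -960/371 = -2.59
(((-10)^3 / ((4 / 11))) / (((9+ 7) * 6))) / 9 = -1375 / 432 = -3.18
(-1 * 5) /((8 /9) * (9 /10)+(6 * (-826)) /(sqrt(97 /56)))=2425 /8596677212+154875 * sqrt(1358) /4298338606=0.00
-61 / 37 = -1.65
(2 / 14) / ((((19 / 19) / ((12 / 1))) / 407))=4884 / 7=697.71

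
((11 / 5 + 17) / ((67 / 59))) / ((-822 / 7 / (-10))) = 13216 / 9179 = 1.44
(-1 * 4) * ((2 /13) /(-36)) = 2 /117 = 0.02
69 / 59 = 1.17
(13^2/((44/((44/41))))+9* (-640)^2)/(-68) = -151142569/2788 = -54211.83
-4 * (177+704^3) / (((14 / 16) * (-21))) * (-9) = -33495728736 / 49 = -683586300.73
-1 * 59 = -59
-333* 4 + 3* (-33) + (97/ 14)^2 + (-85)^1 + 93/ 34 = -4882245/ 3332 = -1465.26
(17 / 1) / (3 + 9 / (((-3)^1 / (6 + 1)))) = -17 / 18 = -0.94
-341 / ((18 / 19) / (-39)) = 84227 / 6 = 14037.83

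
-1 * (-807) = 807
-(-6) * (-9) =-54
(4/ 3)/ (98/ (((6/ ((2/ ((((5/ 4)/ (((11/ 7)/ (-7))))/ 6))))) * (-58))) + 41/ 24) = 4640/ 8057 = 0.58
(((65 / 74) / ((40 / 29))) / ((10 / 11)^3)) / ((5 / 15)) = 1505361 / 592000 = 2.54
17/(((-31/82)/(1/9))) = -1394/279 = -5.00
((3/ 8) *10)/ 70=3/ 56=0.05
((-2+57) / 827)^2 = 3025 / 683929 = 0.00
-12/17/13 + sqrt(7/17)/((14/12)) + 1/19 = -7/4199 + 6 * sqrt(119)/119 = 0.55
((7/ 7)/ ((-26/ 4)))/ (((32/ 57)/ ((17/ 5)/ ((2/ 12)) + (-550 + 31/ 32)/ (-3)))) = -1855103/ 33280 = -55.74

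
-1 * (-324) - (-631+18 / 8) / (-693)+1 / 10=4479451 / 13860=323.19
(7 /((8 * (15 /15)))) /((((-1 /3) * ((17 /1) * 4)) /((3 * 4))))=-63 /136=-0.46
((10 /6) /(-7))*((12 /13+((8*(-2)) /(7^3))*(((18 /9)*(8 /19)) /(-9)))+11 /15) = -6331613 /16012269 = -0.40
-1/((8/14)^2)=-49/16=-3.06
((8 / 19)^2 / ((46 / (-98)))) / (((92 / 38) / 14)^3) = -20437312 / 279841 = -73.03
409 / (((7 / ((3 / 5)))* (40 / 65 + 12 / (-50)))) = 79755 / 854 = 93.39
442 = 442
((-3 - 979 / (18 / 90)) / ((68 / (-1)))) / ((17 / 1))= 2449 / 578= 4.24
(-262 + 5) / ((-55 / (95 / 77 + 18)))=380617 / 4235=89.87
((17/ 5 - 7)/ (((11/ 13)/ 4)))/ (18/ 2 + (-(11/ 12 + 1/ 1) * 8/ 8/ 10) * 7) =-2.22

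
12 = 12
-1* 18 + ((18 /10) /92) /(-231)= -637563 /35420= -18.00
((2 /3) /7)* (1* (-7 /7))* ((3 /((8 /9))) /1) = -9 /28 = -0.32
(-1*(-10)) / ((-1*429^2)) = -10 / 184041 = -0.00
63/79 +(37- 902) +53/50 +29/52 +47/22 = -972048643/1129700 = -860.45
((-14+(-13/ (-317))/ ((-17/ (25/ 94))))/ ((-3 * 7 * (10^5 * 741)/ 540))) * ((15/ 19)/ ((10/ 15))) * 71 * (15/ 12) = 13595841333/ 26625919465600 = 0.00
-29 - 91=-120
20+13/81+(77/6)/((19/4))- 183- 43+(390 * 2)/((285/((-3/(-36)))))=-312278/1539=-202.91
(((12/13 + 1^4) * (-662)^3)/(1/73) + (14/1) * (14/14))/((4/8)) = -1058928976836/13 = -81456075141.23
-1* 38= -38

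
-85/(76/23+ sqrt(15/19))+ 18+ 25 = 44965*sqrt(285)/101809+ 1554767/101809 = 22.73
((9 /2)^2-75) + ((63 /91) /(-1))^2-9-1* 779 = -569375 /676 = -842.27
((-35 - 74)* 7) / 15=-763 / 15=-50.87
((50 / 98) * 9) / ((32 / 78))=8775 / 784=11.19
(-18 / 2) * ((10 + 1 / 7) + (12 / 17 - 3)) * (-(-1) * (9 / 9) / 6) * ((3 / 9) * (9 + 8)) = -467 / 7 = -66.71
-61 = -61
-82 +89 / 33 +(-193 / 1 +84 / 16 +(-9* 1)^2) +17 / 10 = -121673 / 660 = -184.35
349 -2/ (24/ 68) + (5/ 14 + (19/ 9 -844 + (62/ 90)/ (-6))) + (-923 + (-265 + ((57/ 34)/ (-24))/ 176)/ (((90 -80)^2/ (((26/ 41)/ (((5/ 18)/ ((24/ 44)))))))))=-363326327175961/ 255035088000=-1424.61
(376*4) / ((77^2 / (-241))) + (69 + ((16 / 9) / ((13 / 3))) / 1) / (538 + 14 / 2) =-61.01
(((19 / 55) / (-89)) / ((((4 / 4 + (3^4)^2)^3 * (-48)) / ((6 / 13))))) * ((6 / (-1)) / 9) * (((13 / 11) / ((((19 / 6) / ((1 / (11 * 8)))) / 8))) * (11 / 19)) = -1 / 578146174143684080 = -0.00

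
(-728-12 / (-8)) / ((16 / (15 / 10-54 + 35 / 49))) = 1053425 / 448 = 2351.40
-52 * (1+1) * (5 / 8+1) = -169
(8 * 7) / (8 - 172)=-14 / 41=-0.34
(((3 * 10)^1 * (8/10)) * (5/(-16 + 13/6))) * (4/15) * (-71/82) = 6816/3403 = 2.00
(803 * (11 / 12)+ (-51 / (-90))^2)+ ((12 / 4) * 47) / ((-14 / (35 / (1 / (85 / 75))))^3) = -4447247 / 1800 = -2470.69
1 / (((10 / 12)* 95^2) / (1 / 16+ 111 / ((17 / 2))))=10707 / 6137000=0.00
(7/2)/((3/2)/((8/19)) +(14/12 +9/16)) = 84/127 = 0.66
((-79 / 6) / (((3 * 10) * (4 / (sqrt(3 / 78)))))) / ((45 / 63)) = -553 * sqrt(26) / 93600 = -0.03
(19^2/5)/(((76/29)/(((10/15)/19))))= 29/30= 0.97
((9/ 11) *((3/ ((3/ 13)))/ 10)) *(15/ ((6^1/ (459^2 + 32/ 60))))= 11204427/ 20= 560221.35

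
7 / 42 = 1 / 6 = 0.17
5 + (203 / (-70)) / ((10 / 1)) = 4.71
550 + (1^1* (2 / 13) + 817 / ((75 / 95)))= 309079 / 195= 1585.02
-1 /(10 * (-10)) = 1 /100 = 0.01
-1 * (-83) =83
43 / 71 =0.61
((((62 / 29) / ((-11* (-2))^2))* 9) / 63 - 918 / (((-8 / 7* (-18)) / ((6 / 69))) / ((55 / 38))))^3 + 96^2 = 5723659819284378889529863259 / 633225647246978125716992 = 9038.89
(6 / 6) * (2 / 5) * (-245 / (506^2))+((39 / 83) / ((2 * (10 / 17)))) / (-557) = -65091157 / 59184001580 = -0.00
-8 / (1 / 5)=-40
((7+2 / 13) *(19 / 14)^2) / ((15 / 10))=8.78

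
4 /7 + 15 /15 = 11 /7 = 1.57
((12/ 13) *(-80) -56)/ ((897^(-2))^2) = -84061834244856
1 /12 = 0.08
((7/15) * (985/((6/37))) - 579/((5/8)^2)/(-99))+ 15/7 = 98812309/34650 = 2851.73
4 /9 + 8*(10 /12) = 64 /9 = 7.11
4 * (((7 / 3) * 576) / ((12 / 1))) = 448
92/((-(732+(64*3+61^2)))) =-92/4645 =-0.02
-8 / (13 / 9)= -72 / 13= -5.54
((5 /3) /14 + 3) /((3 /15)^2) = 3275 /42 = 77.98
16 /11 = 1.45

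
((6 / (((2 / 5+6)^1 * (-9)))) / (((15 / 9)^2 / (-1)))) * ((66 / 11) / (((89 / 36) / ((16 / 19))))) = 648 / 8455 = 0.08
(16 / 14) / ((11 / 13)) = 104 / 77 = 1.35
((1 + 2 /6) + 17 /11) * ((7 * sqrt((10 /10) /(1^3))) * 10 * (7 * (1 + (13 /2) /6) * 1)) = 581875 /198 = 2938.76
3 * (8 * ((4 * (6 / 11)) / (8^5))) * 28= 63 / 1408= 0.04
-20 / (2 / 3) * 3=-90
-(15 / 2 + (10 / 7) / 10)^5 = -14025517307 / 537824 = -26078.27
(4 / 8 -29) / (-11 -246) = 57 / 514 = 0.11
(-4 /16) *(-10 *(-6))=-15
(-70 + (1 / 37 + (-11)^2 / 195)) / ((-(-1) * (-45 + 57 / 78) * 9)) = 1000756 / 5749245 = 0.17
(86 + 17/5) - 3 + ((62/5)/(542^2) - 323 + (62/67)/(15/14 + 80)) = -2642609258799/11169641690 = -236.59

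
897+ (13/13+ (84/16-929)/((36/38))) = -5549/72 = -77.07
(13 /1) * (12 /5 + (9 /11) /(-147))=31.13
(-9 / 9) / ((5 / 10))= -2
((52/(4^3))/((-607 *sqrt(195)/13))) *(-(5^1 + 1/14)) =923 *sqrt(195)/2039520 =0.01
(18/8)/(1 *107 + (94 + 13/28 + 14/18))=0.01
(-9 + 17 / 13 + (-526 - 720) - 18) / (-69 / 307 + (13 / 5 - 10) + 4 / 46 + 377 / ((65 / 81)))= -2.75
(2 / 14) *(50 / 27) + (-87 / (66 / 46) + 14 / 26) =-1617116 / 27027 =-59.83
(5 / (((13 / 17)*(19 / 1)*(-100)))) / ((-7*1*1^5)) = 17 / 34580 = 0.00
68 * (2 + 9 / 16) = 697 / 4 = 174.25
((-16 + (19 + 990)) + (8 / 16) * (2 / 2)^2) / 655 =1987 / 1310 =1.52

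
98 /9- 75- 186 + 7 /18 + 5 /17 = -76325 /306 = -249.43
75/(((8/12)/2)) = 225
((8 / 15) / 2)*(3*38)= 152 / 5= 30.40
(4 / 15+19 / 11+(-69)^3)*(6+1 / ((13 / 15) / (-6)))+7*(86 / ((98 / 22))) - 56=116776806 / 385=303316.38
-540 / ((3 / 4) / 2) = -1440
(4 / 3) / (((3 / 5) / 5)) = 100 / 9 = 11.11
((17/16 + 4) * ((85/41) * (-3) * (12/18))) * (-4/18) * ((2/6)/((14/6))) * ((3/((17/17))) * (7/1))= 2295/164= 13.99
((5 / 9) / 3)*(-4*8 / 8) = -20 / 27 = -0.74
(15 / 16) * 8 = 15 / 2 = 7.50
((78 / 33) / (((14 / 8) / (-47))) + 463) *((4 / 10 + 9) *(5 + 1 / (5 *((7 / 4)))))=258809119 / 13475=19206.61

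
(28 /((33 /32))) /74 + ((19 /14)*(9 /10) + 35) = 6254411 /170940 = 36.59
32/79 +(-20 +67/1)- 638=-46657/79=-590.59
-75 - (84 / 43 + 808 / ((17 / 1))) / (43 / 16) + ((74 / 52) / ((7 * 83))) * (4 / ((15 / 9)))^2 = -554349325763 / 5935336225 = -93.40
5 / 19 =0.26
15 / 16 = 0.94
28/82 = 0.34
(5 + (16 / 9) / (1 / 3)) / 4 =31 / 12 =2.58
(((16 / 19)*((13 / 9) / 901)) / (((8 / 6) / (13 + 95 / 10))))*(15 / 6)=975 / 17119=0.06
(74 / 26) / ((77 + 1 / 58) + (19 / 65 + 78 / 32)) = 85840 / 2405171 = 0.04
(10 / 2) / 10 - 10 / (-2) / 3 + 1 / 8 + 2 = 103 / 24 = 4.29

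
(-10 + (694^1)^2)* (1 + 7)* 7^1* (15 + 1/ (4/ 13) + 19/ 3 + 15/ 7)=720833580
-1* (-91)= 91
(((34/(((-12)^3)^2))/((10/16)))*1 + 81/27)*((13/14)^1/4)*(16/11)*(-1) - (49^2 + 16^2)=-13641347963/5132160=-2658.01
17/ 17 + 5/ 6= 11/ 6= 1.83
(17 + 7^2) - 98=-32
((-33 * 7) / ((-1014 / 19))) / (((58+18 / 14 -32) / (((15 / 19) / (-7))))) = -1155 / 64558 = -0.02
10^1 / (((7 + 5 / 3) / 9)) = 135 / 13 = 10.38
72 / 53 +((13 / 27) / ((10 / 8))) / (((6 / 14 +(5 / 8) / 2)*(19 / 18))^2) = 1.99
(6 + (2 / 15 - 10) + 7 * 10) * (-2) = -1984 / 15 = -132.27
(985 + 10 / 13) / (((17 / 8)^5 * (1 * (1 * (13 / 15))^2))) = 94482432000 / 3119425829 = 30.29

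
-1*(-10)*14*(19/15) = 532/3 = 177.33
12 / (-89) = -12 / 89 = -0.13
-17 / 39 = -0.44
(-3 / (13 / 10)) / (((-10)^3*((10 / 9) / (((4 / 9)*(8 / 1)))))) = 12 / 1625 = 0.01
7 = 7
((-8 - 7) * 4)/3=-20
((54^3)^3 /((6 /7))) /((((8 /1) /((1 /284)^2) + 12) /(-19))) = -3090908847248064 /23045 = -134124922857.37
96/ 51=32/ 17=1.88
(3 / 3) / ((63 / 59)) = 59 / 63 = 0.94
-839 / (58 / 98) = -1417.62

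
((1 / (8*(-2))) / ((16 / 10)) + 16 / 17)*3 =5889 / 2176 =2.71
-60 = -60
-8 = -8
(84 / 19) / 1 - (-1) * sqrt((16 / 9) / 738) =2 * sqrt(82) / 369 + 84 / 19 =4.47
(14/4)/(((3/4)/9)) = 42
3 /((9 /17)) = 17 /3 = 5.67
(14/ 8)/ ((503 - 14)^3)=7/ 467720676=0.00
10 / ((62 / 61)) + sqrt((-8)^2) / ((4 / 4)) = 553 / 31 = 17.84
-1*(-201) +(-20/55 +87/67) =148826/737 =201.93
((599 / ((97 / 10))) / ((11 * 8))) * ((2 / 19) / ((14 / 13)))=38935 / 567644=0.07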